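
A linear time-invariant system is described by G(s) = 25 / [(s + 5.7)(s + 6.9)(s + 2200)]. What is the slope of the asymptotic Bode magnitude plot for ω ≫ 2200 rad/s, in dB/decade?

With 0 zeros and 3 poles, the high-frequency asymptotic slope is 20 × (0 − 3) = -60 dB/decade.

-60 dB/decade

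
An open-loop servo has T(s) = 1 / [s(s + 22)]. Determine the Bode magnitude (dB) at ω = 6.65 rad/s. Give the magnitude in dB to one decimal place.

|j6.65 + 22| = √(6.65² + 22²) = 22.98
|j6.65| = 6.65
|T(j6.65)| = 1 / (22.98 × 6.65) = 0.0065429
20 log₁₀(0.0065429) = -43.68 dB

-43.7 dB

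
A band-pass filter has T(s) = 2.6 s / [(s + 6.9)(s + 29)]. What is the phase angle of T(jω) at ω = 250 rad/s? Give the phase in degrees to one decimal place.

-81.8 deg

∠(j250) = 90.00°
∠(j250 + 6.9) = arctan(250/6.9) = 88.42°
∠(j250 + 29) = arctan(250/29) = 83.38°
∠T(j250) = 90.00° − (88.42° + 83.38°) = -81.80°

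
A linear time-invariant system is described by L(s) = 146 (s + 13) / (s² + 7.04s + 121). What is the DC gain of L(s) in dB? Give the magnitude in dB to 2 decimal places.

L(0) = 146 × 13 / 121 = 15.686
20 log₁₀(15.686) = 23.910 dB

23.91 dB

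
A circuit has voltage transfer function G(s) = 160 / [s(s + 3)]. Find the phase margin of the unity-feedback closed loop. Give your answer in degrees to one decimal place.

13.5 deg

Gain crossover: |G(jω)| = 1 at ω ≈ 12.5 rad/s.
∠G(j12.5) = −90° − arctan(12.5/3) ≈ -166.48°
PM = 180° + (-166.48°) = 13.52°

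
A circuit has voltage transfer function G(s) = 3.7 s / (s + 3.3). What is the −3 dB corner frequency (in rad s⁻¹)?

For a single-pole high-pass, the −3 dB point is at the pole: ω = 3.3 rad s⁻¹.

3.3 rad s⁻¹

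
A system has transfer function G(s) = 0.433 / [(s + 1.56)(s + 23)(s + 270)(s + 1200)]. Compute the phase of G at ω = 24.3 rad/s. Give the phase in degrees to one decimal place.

-139.2°

∠(j24.3 + 1.56) = arctan(24.3/1.56) = 86.33°
∠(j24.3 + 23) = arctan(24.3/23) = 46.57°
∠(j24.3 + 270) = arctan(24.3/270) = 5.14°
∠(j24.3 + 1200) = arctan(24.3/1200) = 1.16°
∠G(j24.3) = − (86.33° + 46.57° + 5.14° + 1.16°) = -139.20°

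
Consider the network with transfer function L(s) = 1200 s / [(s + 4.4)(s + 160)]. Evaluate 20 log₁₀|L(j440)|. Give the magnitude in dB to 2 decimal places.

|j440| = 440
|j440 + 4.4| = √(440² + 4.4²) = 440
|j440 + 160| = √(440² + 160²) = 468.2
|L(j440)| = 1200 × 440 / (440 × 468.2) = 2.5629
20 log₁₀(2.5629) = 8.175 dB

8.17 dB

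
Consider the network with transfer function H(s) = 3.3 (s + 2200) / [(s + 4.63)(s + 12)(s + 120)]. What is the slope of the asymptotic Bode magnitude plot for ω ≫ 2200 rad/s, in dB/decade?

-40 dB/decade

With 1 zero and 3 poles, the high-frequency asymptotic slope is 20 × (1 − 3) = -40 dB/decade.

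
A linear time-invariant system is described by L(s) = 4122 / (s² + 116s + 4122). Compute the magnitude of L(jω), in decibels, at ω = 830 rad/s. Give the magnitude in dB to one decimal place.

-44.5 dB

|(j830)² + 116(j830) + 4122| = |-6.8478e+05 + j96280| = 6.915e+05
|L(j830)| = 4122 / 6.915e+05 = 0.0059608
20 log₁₀(0.0059608) = -44.49 dB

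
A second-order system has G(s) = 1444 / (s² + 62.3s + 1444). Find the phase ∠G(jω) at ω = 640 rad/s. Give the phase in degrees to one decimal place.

∠[(j640)² + 62.3(j640) + 1444] = ∠[-4.0816e+05 + j39872] = 174.42°
∠G(j640) = −174.42° = -174.42°

-174.4°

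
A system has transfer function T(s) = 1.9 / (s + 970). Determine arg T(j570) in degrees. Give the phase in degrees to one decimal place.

-30.4°

∠(j570 + 970) = arctan(570/970) = 30.44°
∠T(j570) = −30.44° = -30.44°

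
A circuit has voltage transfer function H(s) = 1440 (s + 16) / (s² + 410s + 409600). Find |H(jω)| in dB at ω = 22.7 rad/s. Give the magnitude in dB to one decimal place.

-20.2 dB

|j22.7 + 16| = √(22.7² + 16²) = 27.77
|(j22.7)² + 410(j22.7) + 409600| = |4.0908e+05 + j9307| = 4.092e+05
|H(j22.7)| = 1440 × 27.77 / 4.092e+05 = 0.097734
20 log₁₀(0.097734) = -20.20 dB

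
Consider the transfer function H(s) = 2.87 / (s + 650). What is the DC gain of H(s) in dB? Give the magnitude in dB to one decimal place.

-47.1 dB

H(0) = 2.87 / 650 = 0.0044154
20 log₁₀(0.0044154) = -47.10 dB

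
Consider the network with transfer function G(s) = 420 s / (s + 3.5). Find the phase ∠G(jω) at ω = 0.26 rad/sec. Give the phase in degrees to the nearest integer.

86°

∠(j0.26) = 90.00°
∠(j0.26 + 3.5) = arctan(0.26/3.5) = 4.25°
∠G(j0.26) = 90.00° − 4.25° = 85.75°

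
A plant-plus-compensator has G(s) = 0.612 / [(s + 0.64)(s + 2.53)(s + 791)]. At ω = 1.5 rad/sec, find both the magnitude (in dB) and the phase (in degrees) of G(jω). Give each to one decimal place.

|G| = -75.8 dB, ∠G = -97.7°

|j1.5 + 0.64| = √(1.5² + 0.64²) = 1.631
|j1.5 + 2.53| = √(1.5² + 2.53²) = 2.941
|j1.5 + 791| = √(1.5² + 791²) = 791
|G(j1.5)| = 0.612 / (1.631 × 2.941 × 791) = 0.0001613
20 log₁₀(0.0001613) = -75.85 dB
∠(j1.5 + 0.64) = arctan(1.5/0.64) = 66.89°
∠(j1.5 + 2.53) = arctan(1.5/2.53) = 30.66°
∠(j1.5 + 791) = arctan(1.5/791) = 0.11°
∠G(j1.5) = − (66.89° + 30.66° + 0.11°) = -97.67°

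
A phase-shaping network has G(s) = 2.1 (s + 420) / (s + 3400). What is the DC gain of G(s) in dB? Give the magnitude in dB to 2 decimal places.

G(0) = 2.1 × 420 / 3400 = 0.25941
20 log₁₀(0.25941) = -11.720 dB

-11.72 dB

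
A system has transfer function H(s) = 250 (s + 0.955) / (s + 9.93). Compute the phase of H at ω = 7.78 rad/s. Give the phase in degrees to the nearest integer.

45°

∠(j7.78 + 0.955) = arctan(7.78/0.955) = 83.00°
∠(j7.78 + 9.93) = arctan(7.78/9.93) = 38.08°
∠H(j7.78) = 83.00° − 38.08° = 44.92°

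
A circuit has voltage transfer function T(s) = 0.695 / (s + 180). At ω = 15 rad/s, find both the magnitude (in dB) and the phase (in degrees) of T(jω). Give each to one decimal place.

|j15 + 180| = √(15² + 180²) = 180.6
|T(j15)| = 0.695 / 180.6 = 0.0038478
20 log₁₀(0.0038478) = -48.30 dB
∠(j15 + 180) = arctan(15/180) = 4.76°
∠T(j15) = −4.76° = -4.76°

|T| = -48.3 dB, ∠T = -4.8 deg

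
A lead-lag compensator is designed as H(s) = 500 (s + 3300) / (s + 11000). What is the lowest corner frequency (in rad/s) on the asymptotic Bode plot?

3300 rad/s

Break frequencies occur at each pole and zero magnitude: 3300 rad/s, 11000 rad/s.
The lowest is 3300 rad/s.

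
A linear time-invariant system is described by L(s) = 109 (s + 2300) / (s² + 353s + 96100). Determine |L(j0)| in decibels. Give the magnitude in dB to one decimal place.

8.3 dB

L(0) = 109 × 2300 / 96100 = 2.6087
20 log₁₀(2.6087) = 8.33 dB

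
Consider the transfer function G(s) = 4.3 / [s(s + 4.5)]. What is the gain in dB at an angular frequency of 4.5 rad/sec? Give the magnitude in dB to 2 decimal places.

-16.47 dB

|j4.5 + 4.5| = √(4.5² + 4.5²) = 6.364
|j4.5| = 4.5
|G(j4.5)| = 4.3 / (6.364 × 4.5) = 0.15015
20 log₁₀(0.15015) = -16.469 dB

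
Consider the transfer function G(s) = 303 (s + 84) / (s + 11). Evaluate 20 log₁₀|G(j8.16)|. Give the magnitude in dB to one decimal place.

|j8.16 + 84| = √(8.16² + 84²) = 84.4
|j8.16 + 11| = √(8.16² + 11²) = 13.7
|G(j8.16)| = 303 × 84.4 / 13.7 = 1867.1
20 log₁₀(1867.1) = 65.42 dB

65.4 dB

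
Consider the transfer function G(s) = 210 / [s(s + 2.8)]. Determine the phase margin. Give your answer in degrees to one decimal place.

Gain crossover: |G(jω)| = 1 at ω ≈ 14.4 rad/s.
∠G(j14.4) = −90° − arctan(14.4/2.8) ≈ -168.96°
PM = 180° + (-168.96°) = 11.04°

11.0°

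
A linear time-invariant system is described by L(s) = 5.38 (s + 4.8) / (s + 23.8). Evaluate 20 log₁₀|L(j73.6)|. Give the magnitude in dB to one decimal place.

14.2 dB

|j73.6 + 4.8| = √(73.6² + 4.8²) = 73.76
|j73.6 + 23.8| = √(73.6² + 23.8²) = 77.35
|L(j73.6)| = 5.38 × 73.76 / 77.35 = 5.1299
20 log₁₀(5.1299) = 14.20 dB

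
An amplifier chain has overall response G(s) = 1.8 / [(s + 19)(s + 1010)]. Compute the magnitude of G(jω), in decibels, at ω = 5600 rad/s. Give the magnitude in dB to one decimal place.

|j5600 + 19| = √(5600² + 19²) = 5600
|j5600 + 1010| = √(5600² + 1010²) = 5690
|G(j5600)| = 1.8 / (5600 × 5690) = 5.6486e-08
20 log₁₀(5.6486e-08) = -144.96 dB

-145.0 dB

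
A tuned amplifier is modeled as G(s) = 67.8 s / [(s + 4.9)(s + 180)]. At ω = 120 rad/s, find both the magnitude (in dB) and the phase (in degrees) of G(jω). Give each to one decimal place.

|j120| = 120
|j120 + 4.9| = √(120² + 4.9²) = 120.1
|j120 + 180| = √(120² + 180²) = 216.3
|G(j120)| = 67.8 × 120 / (120.1 × 216.3) = 0.31314
20 log₁₀(0.31314) = -10.09 dB
∠(j120) = 90.00°
∠(j120 + 4.9) = arctan(120/4.9) = 87.66°
∠(j120 + 180) = arctan(120/180) = 33.69°
∠G(j120) = 90.00° − (87.66° + 33.69°) = -31.35°

|G| = -10.1 dB, ∠G = -31.4 deg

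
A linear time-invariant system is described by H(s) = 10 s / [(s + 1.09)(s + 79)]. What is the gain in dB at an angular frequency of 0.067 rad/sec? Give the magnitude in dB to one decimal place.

|j0.067| = 0.067
|j0.067 + 1.09| = √(0.067² + 1.09²) = 1.092
|j0.067 + 79| = √(0.067² + 79²) = 79
|H(j0.067)| = 10 × 0.067 / (1.092 × 79) = 0.0077661
20 log₁₀(0.0077661) = -42.20 dB

-42.2 dB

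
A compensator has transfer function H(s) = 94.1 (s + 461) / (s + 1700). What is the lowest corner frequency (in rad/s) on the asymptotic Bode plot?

Break frequencies occur at each pole and zero magnitude: 461 rad/s, 1700 rad/s.
The lowest is 461 rad/s.

461 rad/s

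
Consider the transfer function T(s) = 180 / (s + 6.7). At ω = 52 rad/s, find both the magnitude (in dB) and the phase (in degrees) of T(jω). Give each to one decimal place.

|T| = 10.7 dB, ∠T = -82.7 deg

|j52 + 6.7| = √(52² + 6.7²) = 52.43
|T(j52)| = 180 / 52.43 = 3.4332
20 log₁₀(3.4332) = 10.71 dB
∠(j52 + 6.7) = arctan(52/6.7) = 82.66°
∠T(j52) = −82.66° = -82.66°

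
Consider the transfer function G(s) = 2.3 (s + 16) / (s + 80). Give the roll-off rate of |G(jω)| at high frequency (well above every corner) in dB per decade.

0 dB/decade

With 1 zero and 1 pole, the high-frequency asymptotic slope is 20 × (1 − 1) = 0 dB/decade.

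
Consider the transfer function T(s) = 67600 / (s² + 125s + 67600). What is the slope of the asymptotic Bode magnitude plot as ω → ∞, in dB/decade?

With 0 zeros and 2 poles, the high-frequency asymptotic slope is 20 × (0 − 2) = -40 dB/decade.

-40 dB/decade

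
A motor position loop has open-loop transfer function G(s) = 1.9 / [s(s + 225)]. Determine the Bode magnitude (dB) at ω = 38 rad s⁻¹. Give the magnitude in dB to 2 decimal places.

|j38 + 225| = √(38² + 225²) = 228.2
|j38| = 38
|G(j38)| = 1.9 / (228.2 × 38) = 0.00021912
20 log₁₀(0.00021912) = -73.186 dB

-73.19 dB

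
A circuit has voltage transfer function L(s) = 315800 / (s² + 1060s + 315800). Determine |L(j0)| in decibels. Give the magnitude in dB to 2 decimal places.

L(0) = 315800 / 315800 = 1
20 log₁₀(1) = 0.000 dB

0.00 dB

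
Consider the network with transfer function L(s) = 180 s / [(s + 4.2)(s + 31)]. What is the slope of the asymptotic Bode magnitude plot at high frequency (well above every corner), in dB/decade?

-20 dB/decade

With 1 zero and 2 poles, the high-frequency asymptotic slope is 20 × (1 − 2) = -20 dB/decade.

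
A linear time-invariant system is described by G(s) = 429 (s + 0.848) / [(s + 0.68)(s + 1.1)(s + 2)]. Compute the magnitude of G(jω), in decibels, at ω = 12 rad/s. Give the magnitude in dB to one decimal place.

9.3 dB

|j12 + 0.848| = √(12² + 0.848²) = 12.03
|j12 + 0.68| = √(12² + 0.68²) = 12.02
|j12 + 1.1| = √(12² + 1.1²) = 12.05
|j12 + 2| = √(12² + 2²) = 12.17
|G(j12)| = 429 × 12.03 / (12.02 × 12.05 × 12.17) = 2.929
20 log₁₀(2.929) = 9.33 dB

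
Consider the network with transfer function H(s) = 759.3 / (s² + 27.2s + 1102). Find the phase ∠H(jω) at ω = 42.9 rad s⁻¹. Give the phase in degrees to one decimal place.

-122.3°

∠[(j42.9)² + 27.2(j42.9) + 1102] = ∠[-738.41 + j1166.9] = 122.33°
∠H(j42.9) = −122.33° = -122.33°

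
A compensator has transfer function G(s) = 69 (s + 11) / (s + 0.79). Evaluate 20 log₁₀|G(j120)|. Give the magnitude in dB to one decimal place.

36.8 dB

|j120 + 11| = √(120² + 11²) = 120.5
|j120 + 0.79| = √(120² + 0.79²) = 120
|G(j120)| = 69 × 120.5 / 120 = 69.288
20 log₁₀(69.288) = 36.81 dB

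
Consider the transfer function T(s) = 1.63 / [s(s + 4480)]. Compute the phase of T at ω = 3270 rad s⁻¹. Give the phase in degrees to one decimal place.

∠(j3270 + 4480) = arctan(3270/4480) = 36.13°
∠(j3270) = 90.00°
∠T(j3270) = − (36.13° + 90.00°) = -126.13°

-126.1 deg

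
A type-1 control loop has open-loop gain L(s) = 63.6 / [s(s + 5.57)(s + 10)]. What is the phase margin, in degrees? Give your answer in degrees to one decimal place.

72.4°

Gain crossover: |L(jω)| = 1 at ω ≈ 1.11 rad/s.
∠L(j1.11) = −90° − arctan(1.11/5.57) − arctan(1.11/10) ≈ -107.65°
PM = 180° + (-107.65°) = 72.35°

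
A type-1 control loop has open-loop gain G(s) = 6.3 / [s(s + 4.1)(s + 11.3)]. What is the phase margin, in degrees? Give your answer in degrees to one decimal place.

Gain crossover: |G(jω)| = 1 at ω ≈ 0.136 rad/s.
∠G(j0.136) = −90° − arctan(0.136/4.1) − arctan(0.136/11.3) ≈ -92.59°
PM = 180° + (-92.59°) = 87.41°

87.4°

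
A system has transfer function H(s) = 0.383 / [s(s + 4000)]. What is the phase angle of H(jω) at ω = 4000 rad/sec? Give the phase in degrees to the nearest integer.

-135°

∠(j4000 + 4000) = arctan(4000/4000) = 45.00°
∠(j4000) = 90.00°
∠H(j4000) = − (45.00° + 90.00°) = -135.00°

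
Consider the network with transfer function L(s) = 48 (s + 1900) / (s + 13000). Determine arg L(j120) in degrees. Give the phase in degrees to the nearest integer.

∠(j120 + 1900) = arctan(120/1900) = 3.61°
∠(j120 + 13000) = arctan(120/13000) = 0.53°
∠L(j120) = 3.61° − 0.53° = 3.09°

3°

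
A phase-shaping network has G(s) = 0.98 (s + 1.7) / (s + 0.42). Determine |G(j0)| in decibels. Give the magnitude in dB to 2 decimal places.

G(0) = 0.98 × 1.7 / 0.42 = 3.9667
20 log₁₀(3.9667) = 11.969 dB

11.97 dB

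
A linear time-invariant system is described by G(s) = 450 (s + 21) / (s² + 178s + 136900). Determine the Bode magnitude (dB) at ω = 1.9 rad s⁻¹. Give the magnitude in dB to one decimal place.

-23.2 dB

|j1.9 + 21| = √(1.9² + 21²) = 21.09
|(j1.9)² + 178(j1.9) + 136900| = |1.369e+05 + j338.2| = 1.369e+05
|G(j1.9)| = 450 × 21.09 / 1.369e+05 = 0.069312
20 log₁₀(0.069312) = -23.18 dB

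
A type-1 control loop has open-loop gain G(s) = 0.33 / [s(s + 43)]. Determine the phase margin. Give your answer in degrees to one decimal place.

Gain crossover: |G(jω)| = 1 at ω ≈ 0.00767 rad/s.
∠G(j0.00767) = −90° − arctan(0.00767/43) ≈ -90.01°
PM = 180° + (-90.01°) = 89.99°

90.0°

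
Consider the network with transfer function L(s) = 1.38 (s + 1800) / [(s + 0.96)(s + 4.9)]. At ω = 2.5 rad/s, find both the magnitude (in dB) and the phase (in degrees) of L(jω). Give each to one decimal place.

|L| = 44.5 dB, ∠L = -95.9°

|j2.5 + 1800| = √(2.5² + 1800²) = 1800
|j2.5 + 0.96| = √(2.5² + 0.96²) = 2.678
|j2.5 + 4.9| = √(2.5² + 4.9²) = 5.501
|L(j2.5)| = 1.38 × 1800 / (2.678 × 5.501) = 168.62
20 log₁₀(168.62) = 44.54 dB
∠(j2.5 + 1800) = arctan(2.5/1800) = 0.08°
∠(j2.5 + 0.96) = arctan(2.5/0.96) = 68.99°
∠(j2.5 + 4.9) = arctan(2.5/4.9) = 27.03°
∠L(j2.5) = 0.08° − (68.99° + 27.03°) = -95.94°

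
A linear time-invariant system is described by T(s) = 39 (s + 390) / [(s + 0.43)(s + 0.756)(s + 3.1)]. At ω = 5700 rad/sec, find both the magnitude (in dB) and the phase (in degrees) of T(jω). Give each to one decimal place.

|T| = -118.4 dB, ∠T = -183.9°

|j5700 + 390| = √(5700² + 390²) = 5713
|j5700 + 0.43| = √(5700² + 0.43²) = 5700
|j5700 + 0.756| = √(5700² + 0.756²) = 5700
|j5700 + 3.1| = √(5700² + 3.1²) = 5700
|T(j5700)| = 39 × 5713 / (5700 × 5700 × 5700) = 1.2032e-06
20 log₁₀(1.2032e-06) = -118.39 dB
∠(j5700 + 390) = arctan(5700/390) = 86.09°
∠(j5700 + 0.43) = arctan(5700/0.43) = 90.00°
∠(j5700 + 0.756) = arctan(5700/0.756) = 89.99°
∠(j5700 + 3.1) = arctan(5700/3.1) = 89.97°
∠T(j5700) = 86.09° − (90.00° + 89.99° + 89.97°) = -183.87°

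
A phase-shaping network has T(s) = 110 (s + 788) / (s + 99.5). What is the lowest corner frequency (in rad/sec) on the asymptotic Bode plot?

Break frequencies occur at each pole and zero magnitude: 99.5 rad/sec, 788 rad/sec.
The lowest is 99.5 rad/sec.

99.5 rad/sec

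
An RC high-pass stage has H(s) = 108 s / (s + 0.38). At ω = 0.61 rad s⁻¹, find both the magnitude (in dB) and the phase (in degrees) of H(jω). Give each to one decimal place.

|H| = 39.2 dB, ∠H = 31.9 deg

|j0.61| = 0.61
|j0.61 + 0.38| = √(0.61² + 0.38²) = 0.7187
|H(j0.61)| = 108 × 0.61 / 0.7187 = 91.668
20 log₁₀(91.668) = 39.24 dB
∠(j0.61) = 90.00°
∠(j0.61 + 0.38) = arctan(0.61/0.38) = 58.08°
∠H(j0.61) = 90.00° − 58.08° = 31.92°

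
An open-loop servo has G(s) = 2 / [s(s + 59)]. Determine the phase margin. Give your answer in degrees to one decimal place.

Gain crossover: |G(jω)| = 1 at ω ≈ 0.0339 rad/sec.
∠G(j0.0339) = −90° − arctan(0.0339/59) ≈ -90.03°
PM = 180° + (-90.03°) = 89.97°

90.0°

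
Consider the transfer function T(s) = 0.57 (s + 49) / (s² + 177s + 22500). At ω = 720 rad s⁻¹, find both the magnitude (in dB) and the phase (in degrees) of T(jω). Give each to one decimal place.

|j720 + 49| = √(720² + 49²) = 721.7
|(j720)² + 177(j720) + 22500| = |-4.959e+05 + j1.2744e+05| = 5.12e+05
|T(j720)| = 0.57 × 721.7 / 5.12e+05 = 0.0008034
20 log₁₀(0.0008034) = -61.90 dB
∠(j720 + 49) = arctan(720/49) = 86.11°
∠[(j720)² + 177(j720) + 22500] = ∠[-4.959e+05 + j1.2744e+05] = 165.59°
∠T(j720) = 86.11° − 165.59° = -79.48°

|T| = -61.9 dB, ∠T = -79.5°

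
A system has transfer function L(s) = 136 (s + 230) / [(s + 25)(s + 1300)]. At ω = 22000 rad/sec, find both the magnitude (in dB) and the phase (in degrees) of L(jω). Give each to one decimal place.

|L| = -44.2 dB, ∠L = -87.2 deg

|j22000 + 230| = √(22000² + 230²) = 2.2e+04
|j22000 + 25| = √(22000² + 25²) = 2.2e+04
|j22000 + 1300| = √(22000² + 1300²) = 2.204e+04
|L(j22000)| = 136 × 2.2e+04 / (2.2e+04 × 2.204e+04) = 0.0061714
20 log₁₀(0.0061714) = -44.19 dB
∠(j22000 + 230) = arctan(22000/230) = 89.40°
∠(j22000 + 25) = arctan(22000/25) = 89.93°
∠(j22000 + 1300) = arctan(22000/1300) = 86.62°
∠L(j22000) = 89.40° − (89.93° + 86.62°) = -87.15°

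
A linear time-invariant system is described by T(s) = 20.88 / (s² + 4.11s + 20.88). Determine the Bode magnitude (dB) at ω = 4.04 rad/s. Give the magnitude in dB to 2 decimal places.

1.67 dB

|(j4.04)² + 4.11(j4.04) + 20.88| = |4.5584 + j16.604| = 17.22
|T(j4.04)| = 20.88 / 17.22 = 1.2126
20 log₁₀(1.2126) = 1.675 dB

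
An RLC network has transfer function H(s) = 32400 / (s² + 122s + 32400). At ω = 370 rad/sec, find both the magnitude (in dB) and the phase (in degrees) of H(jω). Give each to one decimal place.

|H| = -10.9 dB, ∠H = -156.6°

|(j370)² + 122(j370) + 32400| = |-1.045e+05 + j45140| = 1.138e+05
|H(j370)| = 32400 / 1.138e+05 = 0.28463
20 log₁₀(0.28463) = -10.91 dB
∠[(j370)² + 122(j370) + 32400] = ∠[-1.045e+05 + j45140] = 156.64°
∠H(j370) = −156.64° = -156.64°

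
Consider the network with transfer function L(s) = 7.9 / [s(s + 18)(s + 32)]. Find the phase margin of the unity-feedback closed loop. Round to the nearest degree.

Gain crossover: |L(jω)| = 1 at ω ≈ 0.0137 rad/s.
∠L(j0.0137) = −90° − arctan(0.0137/18) − arctan(0.0137/32) ≈ -90.07°
PM = 180° + (-90.07°) = 89.93°

90°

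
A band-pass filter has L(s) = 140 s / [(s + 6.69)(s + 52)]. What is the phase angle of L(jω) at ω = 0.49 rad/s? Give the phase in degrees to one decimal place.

∠(j0.49) = 90.00°
∠(j0.49 + 6.69) = arctan(0.49/6.69) = 4.19°
∠(j0.49 + 52) = arctan(0.49/52) = 0.54°
∠L(j0.49) = 90.00° − (4.19° + 0.54°) = 85.27°

85.3°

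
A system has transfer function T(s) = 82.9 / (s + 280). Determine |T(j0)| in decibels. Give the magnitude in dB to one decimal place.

-10.6 dB

T(0) = 82.9 / 280 = 0.29607
20 log₁₀(0.29607) = -10.57 dB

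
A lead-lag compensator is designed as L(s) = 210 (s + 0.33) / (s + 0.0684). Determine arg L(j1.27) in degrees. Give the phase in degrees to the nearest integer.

∠(j1.27 + 0.33) = arctan(1.27/0.33) = 75.43°
∠(j1.27 + 0.0684) = arctan(1.27/0.0684) = 86.92°
∠L(j1.27) = 75.43° − 86.92° = -11.48°

-11 deg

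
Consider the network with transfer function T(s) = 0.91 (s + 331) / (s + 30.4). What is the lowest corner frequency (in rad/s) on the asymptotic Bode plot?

30.4 rad/s

Break frequencies occur at each pole and zero magnitude: 30.4 rad/s, 331 rad/s.
The lowest is 30.4 rad/s.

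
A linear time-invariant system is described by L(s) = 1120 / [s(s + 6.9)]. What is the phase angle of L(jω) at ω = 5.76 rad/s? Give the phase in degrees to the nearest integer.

-130°

∠(j5.76 + 6.9) = arctan(5.76/6.9) = 39.85°
∠(j5.76) = 90.00°
∠L(j5.76) = − (39.85° + 90.00°) = -129.85°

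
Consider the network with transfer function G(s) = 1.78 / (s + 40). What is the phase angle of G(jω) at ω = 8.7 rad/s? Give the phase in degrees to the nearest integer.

∠(j8.7 + 40) = arctan(8.7/40) = 12.27°
∠G(j8.7) = −12.27° = -12.27°

-12 deg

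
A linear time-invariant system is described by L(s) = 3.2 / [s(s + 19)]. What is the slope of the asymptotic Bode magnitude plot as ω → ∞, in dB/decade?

-40 dB/decade

With 0 zeros and 2 poles, the high-frequency asymptotic slope is 20 × (0 − 2) = -40 dB/decade.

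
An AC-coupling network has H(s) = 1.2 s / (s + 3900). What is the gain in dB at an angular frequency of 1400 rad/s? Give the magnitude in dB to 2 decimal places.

|j1400| = 1400
|j1400 + 3900| = √(1400² + 3900²) = 4144
|H(j1400)| = 1.2 × 1400 / 4144 = 0.40544
20 log₁₀(0.40544) = -7.842 dB

-7.84 dB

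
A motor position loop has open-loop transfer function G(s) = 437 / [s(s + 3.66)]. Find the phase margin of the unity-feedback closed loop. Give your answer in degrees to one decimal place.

Gain crossover: |G(jω)| = 1 at ω ≈ 20.7 rad/s.
∠G(j20.7) = −90° − arctan(20.7/3.66) ≈ -169.99°
PM = 180° + (-169.99°) = 10.01°

10.0°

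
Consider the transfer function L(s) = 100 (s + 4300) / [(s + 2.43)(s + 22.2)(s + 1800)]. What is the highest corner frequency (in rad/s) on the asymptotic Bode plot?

4300 rad/s

Break frequencies occur at each pole and zero magnitude: 2.43 rad/s, 22.2 rad/s, 1800 rad/s, 4300 rad/s.
The highest is 4300 rad/s.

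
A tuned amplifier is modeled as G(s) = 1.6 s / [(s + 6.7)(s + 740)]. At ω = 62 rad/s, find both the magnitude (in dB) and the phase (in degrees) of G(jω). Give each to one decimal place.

|j62| = 62
|j62 + 6.7| = √(62² + 6.7²) = 62.36
|j62 + 740| = √(62² + 740²) = 742.6
|G(j62)| = 1.6 × 62 / (62.36 × 742.6) = 0.0021421
20 log₁₀(0.0021421) = -53.38 dB
∠(j62) = 90.00°
∠(j62 + 6.7) = arctan(62/6.7) = 83.83°
∠(j62 + 740) = arctan(62/740) = 4.79°
∠G(j62) = 90.00° − (83.83° + 4.79°) = 1.38°

|G| = -53.4 dB, ∠G = 1.4°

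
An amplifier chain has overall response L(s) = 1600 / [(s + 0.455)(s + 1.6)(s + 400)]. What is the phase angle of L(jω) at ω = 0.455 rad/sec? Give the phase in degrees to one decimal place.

-60.9°

∠(j0.455 + 0.455) = arctan(0.455/0.455) = 45.00°
∠(j0.455 + 1.6) = arctan(0.455/1.6) = 15.87°
∠(j0.455 + 400) = arctan(0.455/400) = 0.07°
∠L(j0.455) = − (45.00° + 15.87° + 0.07°) = -60.94°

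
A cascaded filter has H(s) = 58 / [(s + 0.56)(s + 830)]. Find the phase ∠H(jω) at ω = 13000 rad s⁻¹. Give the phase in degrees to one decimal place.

∠(j13000 + 0.56) = arctan(13000/0.56) = 90.00°
∠(j13000 + 830) = arctan(13000/830) = 86.35°
∠H(j13000) = − (90.00° + 86.35°) = -176.34°

-176.3°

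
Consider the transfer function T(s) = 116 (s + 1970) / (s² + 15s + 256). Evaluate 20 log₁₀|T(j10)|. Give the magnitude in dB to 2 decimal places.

60.47 dB

|j10 + 1970| = √(10² + 1970²) = 1970
|(j10)² + 15(j10) + 256| = |156 + j150| = 216.4
|T(j10)| = 116 × 1970 / 216.4 = 1055.9
20 log₁₀(1055.9) = 60.473 dB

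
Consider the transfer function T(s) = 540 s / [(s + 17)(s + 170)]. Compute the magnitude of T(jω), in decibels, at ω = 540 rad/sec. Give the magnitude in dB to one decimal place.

-0.4 dB

|j540| = 540
|j540 + 17| = √(540² + 17²) = 540.3
|j540 + 170| = √(540² + 170²) = 566.1
|T(j540)| = 540 × 540 / (540.3 × 566.1) = 0.95338
20 log₁₀(0.95338) = -0.41 dB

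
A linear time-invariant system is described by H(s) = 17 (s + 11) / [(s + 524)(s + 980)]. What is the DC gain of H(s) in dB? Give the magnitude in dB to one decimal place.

H(0) = 17 × 11 / (524 × 980) = 0.00036415
20 log₁₀(0.00036415) = -68.77 dB

-68.8 dB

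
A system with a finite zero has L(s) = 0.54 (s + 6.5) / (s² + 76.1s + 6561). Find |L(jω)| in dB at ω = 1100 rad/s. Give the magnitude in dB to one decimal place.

-66.2 dB

|j1100 + 6.5| = √(1100² + 6.5²) = 1100
|(j1100)² + 76.1(j1100) + 6561| = |-1.2034e+06 + j83710| = 1.206e+06
|L(j1100)| = 0.54 × 1100 / 1.206e+06 = 0.0004924
20 log₁₀(0.0004924) = -66.15 dB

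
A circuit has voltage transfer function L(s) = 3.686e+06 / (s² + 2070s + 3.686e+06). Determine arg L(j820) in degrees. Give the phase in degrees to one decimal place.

∠[(j820)² + 2070(j820) + 3.686e+06] = ∠[3.0136e+06 + j1.6974e+06] = 29.39°
∠L(j820) = −29.39° = -29.39°

-29.4°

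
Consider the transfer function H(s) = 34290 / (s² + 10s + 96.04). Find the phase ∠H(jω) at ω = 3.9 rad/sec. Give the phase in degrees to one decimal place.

-25.8°

∠[(j3.9)² + 10(j3.9) + 96.04] = ∠[80.83 + j39] = 25.76°
∠H(j3.9) = −25.76° = -25.76°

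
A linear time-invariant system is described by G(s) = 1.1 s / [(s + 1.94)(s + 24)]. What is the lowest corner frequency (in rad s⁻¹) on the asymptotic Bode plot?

Break frequencies occur at each pole and zero magnitude: 1.94 rad s⁻¹, 24 rad s⁻¹.
The lowest is 1.94 rad s⁻¹.

1.94 rad s⁻¹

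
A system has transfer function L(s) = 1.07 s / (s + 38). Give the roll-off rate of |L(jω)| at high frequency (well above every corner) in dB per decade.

0 dB/decade

With 1 zero and 1 pole, the high-frequency asymptotic slope is 20 × (1 − 1) = 0 dB/decade.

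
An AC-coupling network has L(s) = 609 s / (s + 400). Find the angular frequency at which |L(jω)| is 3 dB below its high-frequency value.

400 rad/s

For a single-pole high-pass, the −3 dB point is at the pole: ω = 400 rad/s.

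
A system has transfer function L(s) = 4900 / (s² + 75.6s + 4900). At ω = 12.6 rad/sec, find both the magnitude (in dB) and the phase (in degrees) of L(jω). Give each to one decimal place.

|(j12.6)² + 75.6(j12.6) + 4900| = |4741.2 + j952.56| = 4836
|L(j12.6)| = 4900 / 4836 = 1.0132
20 log₁₀(1.0132) = 0.11 dB
∠[(j12.6)² + 75.6(j12.6) + 4900] = ∠[4741.2 + j952.56] = 11.36°
∠L(j12.6) = −11.36° = -11.36°

|L| = 0.1 dB, ∠L = -11.4°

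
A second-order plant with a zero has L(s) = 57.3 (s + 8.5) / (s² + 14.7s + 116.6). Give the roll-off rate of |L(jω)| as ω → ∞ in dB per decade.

With 1 zero and 2 poles, the high-frequency asymptotic slope is 20 × (1 − 2) = -20 dB/decade.

-20 dB/decade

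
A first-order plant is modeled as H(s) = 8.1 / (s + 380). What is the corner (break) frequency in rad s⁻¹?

The single real pole at s = −380 gives a corner at ω = 380 rad s⁻¹.

380 rad s⁻¹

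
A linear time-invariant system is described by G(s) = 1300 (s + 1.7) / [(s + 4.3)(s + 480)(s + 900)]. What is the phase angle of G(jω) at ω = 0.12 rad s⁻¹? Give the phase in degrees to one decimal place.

2.4°

∠(j0.12 + 1.7) = arctan(0.12/1.7) = 4.04°
∠(j0.12 + 4.3) = arctan(0.12/4.3) = 1.60°
∠(j0.12 + 480) = arctan(0.12/480) = 0.01°
∠(j0.12 + 900) = arctan(0.12/900) = 0.01°
∠G(j0.12) = 4.04° − (1.60° + 0.01° + 0.01°) = 2.42°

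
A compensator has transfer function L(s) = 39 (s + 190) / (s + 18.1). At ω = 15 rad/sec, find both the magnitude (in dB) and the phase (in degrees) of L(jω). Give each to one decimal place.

|L| = 50.0 dB, ∠L = -35.1 deg

|j15 + 190| = √(15² + 190²) = 190.6
|j15 + 18.1| = √(15² + 18.1²) = 23.51
|L(j15)| = 39 × 190.6 / 23.51 = 316.2
20 log₁₀(316.2) = 50.00 dB
∠(j15 + 190) = arctan(15/190) = 4.51°
∠(j15 + 18.1) = arctan(15/18.1) = 39.65°
∠L(j15) = 4.51° − 39.65° = -35.14°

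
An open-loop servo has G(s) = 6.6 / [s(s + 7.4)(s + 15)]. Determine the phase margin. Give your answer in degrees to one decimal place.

89.3°

Gain crossover: |G(jω)| = 1 at ω ≈ 0.0595 rad/s.
∠G(j0.0595) = −90° − arctan(0.0595/7.4) − arctan(0.0595/15) ≈ -90.69°
PM = 180° + (-90.69°) = 89.31°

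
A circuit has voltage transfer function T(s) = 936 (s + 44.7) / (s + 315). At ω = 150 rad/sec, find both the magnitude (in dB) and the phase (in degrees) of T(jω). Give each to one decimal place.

|T| = 52.5 dB, ∠T = 47.9°

|j150 + 44.7| = √(150² + 44.7²) = 156.5
|j150 + 315| = √(150² + 315²) = 348.9
|T(j150)| = 936 × 156.5 / 348.9 = 419.91
20 log₁₀(419.91) = 52.46 dB
∠(j150 + 44.7) = arctan(150/44.7) = 73.41°
∠(j150 + 315) = arctan(150/315) = 25.46°
∠T(j150) = 73.41° − 25.46° = 47.94°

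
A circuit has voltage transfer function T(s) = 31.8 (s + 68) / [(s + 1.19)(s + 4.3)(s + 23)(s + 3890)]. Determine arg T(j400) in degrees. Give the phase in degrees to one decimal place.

-191.4 deg

∠(j400 + 68) = arctan(400/68) = 80.35°
∠(j400 + 1.19) = arctan(400/1.19) = 89.83°
∠(j400 + 4.3) = arctan(400/4.3) = 89.38°
∠(j400 + 23) = arctan(400/23) = 86.71°
∠(j400 + 3890) = arctan(400/3890) = 5.87°
∠T(j400) = 80.35° − (89.83° + 89.38° + 86.71° + 5.87°) = -191.44°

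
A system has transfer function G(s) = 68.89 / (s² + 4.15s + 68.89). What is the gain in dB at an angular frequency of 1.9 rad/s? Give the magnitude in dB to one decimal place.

|(j1.9)² + 4.15(j1.9) + 68.89| = |65.28 + j7.885| = 65.75
|G(j1.9)| = 68.89 / 65.75 = 1.0477
20 log₁₀(1.0477) = 0.40 dB

0.4 dB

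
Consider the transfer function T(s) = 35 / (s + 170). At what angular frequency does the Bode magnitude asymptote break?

170 rad/sec

The single real pole at s = −170 gives a corner at ω = 170 rad/sec.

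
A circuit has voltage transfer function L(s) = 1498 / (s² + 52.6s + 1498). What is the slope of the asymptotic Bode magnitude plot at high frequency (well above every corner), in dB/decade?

-40 dB/decade

With 0 zeros and 2 poles, the high-frequency asymptotic slope is 20 × (0 − 2) = -40 dB/decade.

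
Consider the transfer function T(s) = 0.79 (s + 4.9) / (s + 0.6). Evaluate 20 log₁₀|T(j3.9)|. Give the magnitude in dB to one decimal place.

|j3.9 + 4.9| = √(3.9² + 4.9²) = 6.263
|j3.9 + 0.6| = √(3.9² + 0.6²) = 3.946
|T(j3.9)| = 0.79 × 6.263 / 3.946 = 1.2538
20 log₁₀(1.2538) = 1.96 dB

2.0 dB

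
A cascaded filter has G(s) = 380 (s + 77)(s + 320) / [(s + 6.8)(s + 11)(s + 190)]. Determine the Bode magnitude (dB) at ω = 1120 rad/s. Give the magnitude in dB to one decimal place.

-9.2 dB

|j1120 + 77| = √(1120² + 77²) = 1123
|j1120 + 320| = √(1120² + 320²) = 1165
|j1120 + 6.8| = √(1120² + 6.8²) = 1120
|j1120 + 11| = √(1120² + 11²) = 1120
|j1120 + 190| = √(1120² + 190²) = 1136
|G(j1120)| = 380 × 1123 × 1165 / (1120 × 1120 × 1136) = 0.34869
20 log₁₀(0.34869) = -9.15 dB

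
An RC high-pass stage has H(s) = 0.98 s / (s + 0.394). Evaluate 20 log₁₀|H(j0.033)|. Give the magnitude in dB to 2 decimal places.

|j0.033| = 0.033
|j0.033 + 0.394| = √(0.033² + 0.394²) = 0.3954
|H(j0.033)| = 0.98 × 0.033 / 0.3954 = 0.081795
20 log₁₀(0.081795) = -21.745 dB

-21.75 dB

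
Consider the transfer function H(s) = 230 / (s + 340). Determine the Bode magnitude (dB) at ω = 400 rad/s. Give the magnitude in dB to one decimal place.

-7.2 dB

|j400 + 340| = √(400² + 340²) = 525
|H(j400)| = 230 / 525 = 0.43812
20 log₁₀(0.43812) = -7.17 dB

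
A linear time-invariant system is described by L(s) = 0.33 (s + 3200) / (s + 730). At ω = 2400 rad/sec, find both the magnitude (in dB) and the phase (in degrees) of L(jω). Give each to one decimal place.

|L| = -5.6 dB, ∠L = -36.2°

|j2400 + 3200| = √(2400² + 3200²) = 4000
|j2400 + 730| = √(2400² + 730²) = 2509
|L(j2400)| = 0.33 × 4000 / 2509 = 0.5262
20 log₁₀(0.5262) = -5.58 dB
∠(j2400 + 3200) = arctan(2400/3200) = 36.87°
∠(j2400 + 730) = arctan(2400/730) = 73.08°
∠L(j2400) = 36.87° − 73.08° = -36.21°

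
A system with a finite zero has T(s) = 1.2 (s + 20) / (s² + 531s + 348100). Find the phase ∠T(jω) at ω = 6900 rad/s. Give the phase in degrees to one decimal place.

-85.7°

∠(j6900 + 20) = arctan(6900/20) = 89.83°
∠[(j6900)² + 531(j6900) + 348100] = ∠[-4.7262e+07 + j3.6639e+06] = 175.57°
∠T(j6900) = 89.83° − 175.57° = -85.73°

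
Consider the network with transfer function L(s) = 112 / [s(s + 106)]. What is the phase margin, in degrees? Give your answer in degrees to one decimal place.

89.4°

Gain crossover: |L(jω)| = 1 at ω ≈ 1.06 rad s⁻¹.
∠L(j1.06) = −90° − arctan(1.06/106) ≈ -90.57°
PM = 180° + (-90.57°) = 89.43°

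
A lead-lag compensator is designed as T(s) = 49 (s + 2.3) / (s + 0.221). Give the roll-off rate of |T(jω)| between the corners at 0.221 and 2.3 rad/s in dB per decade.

In this band the factors already past their corner are: pole at 0.221; net slope = -20 dB/decade.

-20 dB/decade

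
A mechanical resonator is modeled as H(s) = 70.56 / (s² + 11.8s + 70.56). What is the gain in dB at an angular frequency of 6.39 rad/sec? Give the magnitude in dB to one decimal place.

|(j6.39)² + 11.8(j6.39) + 70.56| = |29.728 + j75.402| = 81.05
|H(j6.39)| = 70.56 / 81.05 = 0.87057
20 log₁₀(0.87057) = -1.20 dB

-1.2 dB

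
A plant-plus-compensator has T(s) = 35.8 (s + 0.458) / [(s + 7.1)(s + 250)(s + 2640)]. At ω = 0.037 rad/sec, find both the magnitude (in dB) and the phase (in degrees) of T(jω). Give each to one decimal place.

|T| = -109.1 dB, ∠T = 4.3°

|j0.037 + 0.458| = √(0.037² + 0.458²) = 0.4595
|j0.037 + 7.1| = √(0.037² + 7.1²) = 7.1
|j0.037 + 250| = √(0.037² + 250²) = 250
|j0.037 + 2640| = √(0.037² + 2640²) = 2640
|T(j0.037)| = 35.8 × 0.4595 / (7.1 × 250 × 2640) = 3.5104e-06
20 log₁₀(3.5104e-06) = -109.09 dB
∠(j0.037 + 0.458) = arctan(0.037/0.458) = 4.62°
∠(j0.037 + 7.1) = arctan(0.037/7.1) = 0.30°
∠(j0.037 + 250) = arctan(0.037/250) = 0.01°
∠(j0.037 + 2640) = arctan(0.037/2640) = 0.00°
∠T(j0.037) = 4.62° − (0.30° + 0.01° + 0.00°) = 4.31°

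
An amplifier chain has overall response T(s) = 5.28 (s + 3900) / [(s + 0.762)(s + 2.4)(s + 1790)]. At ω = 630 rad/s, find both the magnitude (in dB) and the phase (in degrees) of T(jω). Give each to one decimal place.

|T| = -91.2 dB, ∠T = -189.9°

|j630 + 3900| = √(630² + 3900²) = 3951
|j630 + 0.762| = √(630² + 0.762²) = 630
|j630 + 2.4| = √(630² + 2.4²) = 630
|j630 + 1790| = √(630² + 1790²) = 1898
|T(j630)| = 5.28 × 3951 / (630 × 630 × 1898) = 2.7695e-05
20 log₁₀(2.7695e-05) = -91.15 dB
∠(j630 + 3900) = arctan(630/3900) = 9.18°
∠(j630 + 0.762) = arctan(630/0.762) = 89.93°
∠(j630 + 2.4) = arctan(630/2.4) = 89.78°
∠(j630 + 1790) = arctan(630/1790) = 19.39°
∠T(j630) = 9.18° − (89.93° + 89.78° + 19.39°) = -189.93°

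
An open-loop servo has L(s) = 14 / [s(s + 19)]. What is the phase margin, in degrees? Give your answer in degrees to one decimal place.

Gain crossover: |L(jω)| = 1 at ω ≈ 0.736 rad/sec.
∠L(j0.736) = −90° − arctan(0.736/19) ≈ -92.22°
PM = 180° + (-92.22°) = 87.78°

87.8°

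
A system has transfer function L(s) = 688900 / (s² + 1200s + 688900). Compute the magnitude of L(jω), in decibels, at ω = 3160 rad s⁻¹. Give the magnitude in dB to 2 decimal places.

|(j3160)² + 1200(j3160) + 688900| = |-9.2967e+06 + j3.792e+06| = 1.004e+07
|L(j3160)| = 688900 / 1.004e+07 = 0.068613
20 log₁₀(0.068613) = -23.272 dB

-23.27 dB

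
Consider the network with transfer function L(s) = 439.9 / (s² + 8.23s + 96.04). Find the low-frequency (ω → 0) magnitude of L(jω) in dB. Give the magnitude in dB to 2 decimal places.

13.22 dB

L(0) = 439.9 / 96.04 = 4.5804
20 log₁₀(4.5804) = 13.218 dB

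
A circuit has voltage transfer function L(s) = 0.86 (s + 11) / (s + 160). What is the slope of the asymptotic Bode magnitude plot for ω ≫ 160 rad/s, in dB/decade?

0 dB/decade

With 1 zero and 1 pole, the high-frequency asymptotic slope is 20 × (1 − 1) = 0 dB/decade.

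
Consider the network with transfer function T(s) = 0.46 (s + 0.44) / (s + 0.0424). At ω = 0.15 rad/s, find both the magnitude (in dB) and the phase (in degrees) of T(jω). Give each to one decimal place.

|j0.15 + 0.44| = √(0.15² + 0.44²) = 0.4649
|j0.15 + 0.0424| = √(0.15² + 0.0424²) = 0.1559
|T(j0.15)| = 0.46 × 0.4649 / 0.1559 = 1.3718
20 log₁₀(1.3718) = 2.75 dB
∠(j0.15 + 0.44) = arctan(0.15/0.44) = 18.82°
∠(j0.15 + 0.0424) = arctan(0.15/0.0424) = 74.22°
∠T(j0.15) = 18.82° − 74.22° = -55.39°

|T| = 2.7 dB, ∠T = -55.4°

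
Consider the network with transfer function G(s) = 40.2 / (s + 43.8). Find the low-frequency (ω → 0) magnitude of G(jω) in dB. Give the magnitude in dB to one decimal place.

-0.7 dB

G(0) = 40.2 / 43.8 = 0.91781
20 log₁₀(0.91781) = -0.74 dB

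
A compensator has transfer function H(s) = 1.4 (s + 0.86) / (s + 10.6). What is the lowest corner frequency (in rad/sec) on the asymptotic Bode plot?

0.86 rad/sec

Break frequencies occur at each pole and zero magnitude: 0.86 rad/sec, 10.6 rad/sec.
The lowest is 0.86 rad/sec.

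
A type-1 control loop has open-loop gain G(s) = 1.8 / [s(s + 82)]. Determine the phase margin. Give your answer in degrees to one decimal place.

90.0°

Gain crossover: |G(jω)| = 1 at ω ≈ 0.022 rad/sec.
∠G(j0.022) = −90° − arctan(0.022/82) ≈ -90.02°
PM = 180° + (-90.02°) = 89.98°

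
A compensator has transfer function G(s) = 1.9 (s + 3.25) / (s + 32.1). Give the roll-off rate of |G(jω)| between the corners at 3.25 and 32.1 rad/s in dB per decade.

20 dB/decade

In this band the factors already past their corner are: zero at 3.25; net slope = 20 dB/decade.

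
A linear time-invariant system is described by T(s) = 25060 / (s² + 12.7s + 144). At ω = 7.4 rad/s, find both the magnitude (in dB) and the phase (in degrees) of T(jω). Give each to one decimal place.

|(j7.4)² + 12.7(j7.4) + 144| = |89.24 + j93.98| = 129.6
|T(j7.4)| = 25060 / 129.6 = 193.37
20 log₁₀(193.37) = 45.73 dB
∠[(j7.4)² + 12.7(j7.4) + 144] = ∠[89.24 + j93.98] = 46.48°
∠T(j7.4) = −46.48° = -46.48°

|T| = 45.7 dB, ∠T = -46.5°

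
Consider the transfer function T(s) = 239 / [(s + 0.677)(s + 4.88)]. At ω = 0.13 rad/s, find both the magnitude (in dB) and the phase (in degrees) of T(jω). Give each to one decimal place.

|j0.13 + 0.677| = √(0.13² + 0.677²) = 0.6894
|j0.13 + 4.88| = √(0.13² + 4.88²) = 4.882
|T(j0.13)| = 239 / (0.6894 × 4.882) = 71.019
20 log₁₀(71.019) = 37.03 dB
∠(j0.13 + 0.677) = arctan(0.13/0.677) = 10.87°
∠(j0.13 + 4.88) = arctan(0.13/4.88) = 1.53°
∠T(j0.13) = − (10.87° + 1.53°) = -12.40°

|T| = 37.0 dB, ∠T = -12.4°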